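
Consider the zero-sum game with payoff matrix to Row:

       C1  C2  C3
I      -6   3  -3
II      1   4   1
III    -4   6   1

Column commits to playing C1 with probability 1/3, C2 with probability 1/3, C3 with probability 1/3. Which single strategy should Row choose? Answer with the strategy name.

Expected payoff of I: (1/3)·(-6) + (1/3)·3 + (1/3)·(-3) = -2.
Expected payoff of II: (1/3)·1 + (1/3)·4 + (1/3)·1 = 2.
Expected payoff of III: (1/3)·(-4) + (1/3)·6 + (1/3)·1 = 1.
The largest is 2, so Row's best response is II.

II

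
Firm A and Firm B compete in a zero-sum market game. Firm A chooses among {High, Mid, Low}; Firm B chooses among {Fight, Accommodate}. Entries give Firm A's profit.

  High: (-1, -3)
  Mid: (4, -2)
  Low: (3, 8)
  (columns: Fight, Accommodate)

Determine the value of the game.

Row minima: High → -3, Mid → -2, Low → 3; maximin = 3.
Column maxima: Fight → 4, Accommodate → 8; minimax = 4.
3 ≠ 4, so there is no saddle point; optimal play is mixed.
High is strictly dominated by Mid, so Firm A never plays it.
On the remaining 2×2 (Mid, Low vs Fight, Accommodate):
Let Firm A play Mid with probability p. Expected payoff against Fight: 4p + 3(1−p) = p + 3; against Accommodate: (-2)p + 8(1−p) = −10p + 8.
Setting these equal: p + 3 = −10p + 8 ⇒ 11p = 5 ⇒ p = 5/11, and the value is (1)·(5/11) + 3 = 38/11.
For Firm B: with q = P(Fight), equating Mid's and Low's payoffs gives 6q − 2 = −5q + 8 ⇒ q = 10/11.

38/11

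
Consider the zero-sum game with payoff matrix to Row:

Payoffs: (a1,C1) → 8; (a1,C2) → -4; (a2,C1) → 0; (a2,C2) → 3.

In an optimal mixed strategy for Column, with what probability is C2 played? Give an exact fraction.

Row minima: a1 → -4, a2 → 0; maximin = 0.
Column maxima: C1 → 8, C2 → 3; minimax = 3.
0 ≠ 3, so there is no saddle point; optimal play is mixed.
Let Row play a1 with probability p. Expected payoff against C1: 8p + 0(1−p) = 8p; against C2: (-4)p + 3(1−p) = −7p + 3.
Setting these equal: 8p = −7p + 3 ⇒ 15p = 3 ⇒ p = 1/5, and the value is (8)·(1/5) = 8/5.
For Column: with q = P(C1), equating a1's and a2's payoffs gives 12q − 4 = −3q + 3 ⇒ q = 7/15.

8/15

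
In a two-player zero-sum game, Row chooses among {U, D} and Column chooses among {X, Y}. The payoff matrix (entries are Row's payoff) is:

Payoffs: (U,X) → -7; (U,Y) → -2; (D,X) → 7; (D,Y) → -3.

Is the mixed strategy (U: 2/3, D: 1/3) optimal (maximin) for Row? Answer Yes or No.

Yes

Against X this mix gives (2/3)·(-7) + (1/3)·7 = -7/3.
Against Y this mix gives (2/3)·(-2) + (1/3)·(-3) = -7/3.
All of Column's active replies (X, Y) yield -7/3, and no column does worse for Row. The mix makes Column indifferent and guarantees -7/3, so it is optimal.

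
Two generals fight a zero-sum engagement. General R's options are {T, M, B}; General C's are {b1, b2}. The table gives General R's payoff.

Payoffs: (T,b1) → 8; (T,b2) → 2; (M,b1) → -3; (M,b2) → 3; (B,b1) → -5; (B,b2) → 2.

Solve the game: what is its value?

Row minima: T → 2, M → -3, B → -5; maximin = 2.
Column maxima: b1 → 8, b2 → 3; minimax = 3.
2 ≠ 3, so there is no saddle point; optimal play is mixed.
B is strictly dominated by M, so General R never plays it.
On the remaining 2×2 (T, M vs b1, b2):
Let General R play T with probability p. Expected payoff against b1: 8p + (-3)(1−p) = 11p − 3; against b2: 2p + 3(1−p) = −p + 3.
Setting these equal: 11p − 3 = −p + 3 ⇒ 12p = 6 ⇒ p = 1/2, and the value is (11)·(1/2) − 3 = 5/2.
For General C: with q = P(b1), equating T's and M's payoffs gives 6q + 2 = −6q + 3 ⇒ q = 1/12.

5/2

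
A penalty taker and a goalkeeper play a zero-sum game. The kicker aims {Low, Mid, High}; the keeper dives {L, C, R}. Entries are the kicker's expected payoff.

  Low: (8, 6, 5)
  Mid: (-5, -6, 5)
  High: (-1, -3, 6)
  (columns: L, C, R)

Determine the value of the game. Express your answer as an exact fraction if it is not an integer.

51/10

Row minima: Low → 5, Mid → -6, High → -3; maximin = 5.
Column maxima: L → 8, C → 6, R → 6; minimax = 6.
5 ≠ 6, so there is no saddle point; optimal play is mixed.
Mid is strictly dominated by High, so the kicker never plays it.
L is strictly dominated by C (it gives the kicker strictly more in every row), so the keeper never plays it.
On the remaining 2×2 (Low, High vs C, R):
Let the kicker play Low with probability p. Expected payoff against C: 6p + (-3)(1−p) = 9p − 3; against R: 5p + 6(1−p) = −p + 6.
Setting these equal: 9p − 3 = −p + 6 ⇒ 10p = 9 ⇒ p = 9/10, and the value is (9)·(9/10) − 3 = 51/10.
For the keeper: with q = P(C), equating Low's and High's payoffs gives q + 5 = −9q + 6 ⇒ q = 1/10.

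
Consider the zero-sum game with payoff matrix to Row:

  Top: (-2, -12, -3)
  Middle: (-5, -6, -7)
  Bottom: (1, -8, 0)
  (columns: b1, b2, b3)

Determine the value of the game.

Row minima: Top → -12, Middle → -7, Bottom → -8; maximin = -7.
Column maxima: b1 → 1, b2 → -6, b3 → 0; minimax = -6.
-7 ≠ -6, so there is no saddle point; optimal play is mixed.
Top is strictly dominated by Bottom, so Row never plays it.
b1 is strictly dominated by b2 (it gives Row strictly more in every row), so Column never plays it.
On the remaining 2×2 (Middle, Bottom vs b2, b3):
Let Row play Middle with probability p. Expected payoff against b2: (-6)p + (-8)(1−p) = 2p − 8; against b3: (-7)p + 0(1−p) = −7p.
Setting these equal: 2p − 8 = −7p ⇒ 9p = 8 ⇒ p = 8/9, and the value is (2)·(8/9) − 8 = -56/9.
For Column: with q = P(b2), equating Middle's and Bottom's payoffs gives q − 7 = −8q ⇒ q = 7/9.

-56/9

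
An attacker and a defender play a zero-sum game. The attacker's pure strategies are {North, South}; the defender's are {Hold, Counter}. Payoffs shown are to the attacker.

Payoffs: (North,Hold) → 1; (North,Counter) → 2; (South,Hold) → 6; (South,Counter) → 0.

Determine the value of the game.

Row minima: North → 1, South → 0; maximin = 1.
Column maxima: Hold → 6, Counter → 2; minimax = 2.
1 ≠ 2, so there is no saddle point; optimal play is mixed.
Let the attacker play North with probability p. Expected payoff against Hold: 1p + 6(1−p) = −5p + 6; against Counter: 2p + 0(1−p) = 2p.
Setting these equal: −5p + 6 = 2p ⇒ −7p = -6 ⇒ p = 6/7, and the value is (-5)·(6/7) + 6 = 12/7.
For the defender: with q = P(Hold), equating North's and South's payoffs gives −q + 2 = 6q ⇒ q = 2/7.

12/7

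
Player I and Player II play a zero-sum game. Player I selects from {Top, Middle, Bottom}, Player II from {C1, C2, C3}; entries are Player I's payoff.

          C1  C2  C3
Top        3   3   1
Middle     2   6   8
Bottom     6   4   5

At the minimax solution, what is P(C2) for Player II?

Row minima: Top → 1, Middle → 2, Bottom → 4; maximin = 4.
Column maxima: C1 → 6, C2 → 6, C3 → 8; minimax = 6.
4 ≠ 6, so there is no saddle point; optimal play is mixed.
Top is strictly dominated by Bottom, so Player I never plays it.
With Top eliminated, C3 is strictly dominated by C2 (it gives Player I strictly more in every remaining row), so Player II never plays it.
On the remaining 2×2 (Middle, Bottom vs C1, C2):
Let Player I play Middle with probability p. Expected payoff against C1: 2p + 6(1−p) = −4p + 6; against C2: 6p + 4(1−p) = 2p + 4.
Setting these equal: −4p + 6 = 2p + 4 ⇒ −6p = -2 ⇒ p = 1/3, and the value is (-4)·(1/3) + 6 = 14/3.
For Player II: with q = P(C1), equating Middle's and Bottom's payoffs gives −4q + 6 = 2q + 4 ⇒ q = 1/3.

2/3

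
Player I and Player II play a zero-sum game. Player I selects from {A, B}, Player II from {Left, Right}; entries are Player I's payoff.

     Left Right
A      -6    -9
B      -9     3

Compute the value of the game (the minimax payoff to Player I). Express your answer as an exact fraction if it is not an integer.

Row minima: A → -9, B → -9; maximin = -9.
Column maxima: Left → -6, Right → 3; minimax = -6.
-9 ≠ -6, so there is no saddle point; optimal play is mixed.
Let Player I play A with probability p. Expected payoff against Left: (-6)p + (-9)(1−p) = 3p − 9; against Right: (-9)p + 3(1−p) = −12p + 3.
Setting these equal: 3p − 9 = −12p + 3 ⇒ 15p = 12 ⇒ p = 4/5, and the value is (3)·(4/5) − 9 = -33/5.
For Player II: with q = P(Left), equating A's and B's payoffs gives 3q − 9 = −12q + 3 ⇒ q = 4/5.

-33/5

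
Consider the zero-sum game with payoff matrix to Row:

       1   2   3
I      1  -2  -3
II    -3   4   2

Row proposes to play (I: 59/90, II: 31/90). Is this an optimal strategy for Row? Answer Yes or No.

No

Against 1 this mix gives (59/90)·1 + (31/90)·(-3) = -17/45.
Against 2 this mix gives (59/90)·(-2) + (31/90)·4 = 1/15.
Against 3 this mix gives (59/90)·(-3) + (31/90)·2 = -23/18.
Column will play 3, holding Row to -23/18. Shifting weight toward the row that does better against 3 would raise this floor (the equalizing mix achieves -7/9 against both 3 and 1), so the proposed strategy is not optimal.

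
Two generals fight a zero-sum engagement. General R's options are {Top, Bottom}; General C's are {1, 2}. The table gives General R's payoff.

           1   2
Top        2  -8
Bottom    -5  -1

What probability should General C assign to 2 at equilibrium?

Row minima: Top → -8, Bottom → -5; maximin = -5.
Column maxima: 1 → 2, 2 → -1; minimax = -1.
-5 ≠ -1, so there is no saddle point; optimal play is mixed.
Let General R play Top with probability p. Expected payoff against 1: 2p + (-5)(1−p) = 7p − 5; against 2: (-8)p + (-1)(1−p) = −7p − 1.
Setting these equal: 7p − 5 = −7p − 1 ⇒ 14p = 4 ⇒ p = 2/7, and the value is (7)·(2/7) − 5 = -3.
For General C: with q = P(1), equating Top's and Bottom's payoffs gives 10q − 8 = −4q − 1 ⇒ q = 1/2.

1/2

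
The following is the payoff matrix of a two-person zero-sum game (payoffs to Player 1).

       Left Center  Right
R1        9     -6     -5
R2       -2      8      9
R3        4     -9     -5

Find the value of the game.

Row minima: R1 → -6, R2 → -2, R3 → -9; maximin = -2.
Column maxima: Left → 9, Center → 8, Right → 9; minimax = 8.
-2 ≠ 8, so there is no saddle point; optimal play is mixed.
Right is strictly dominated by Center (it gives Player 1 strictly more in every row), so Player 2 never plays it.
With Right eliminated, R3 is strictly dominated by R1 (R1 gives Player 1 strictly more in every remaining column), so Player 1 never plays it.
On the remaining 2×2 (R1, R2 vs Left, Center):
Let Player 1 play R1 with probability p. Expected payoff against Left: 9p + (-2)(1−p) = 11p − 2; against Center: (-6)p + 8(1−p) = −14p + 8.
Setting these equal: 11p − 2 = −14p + 8 ⇒ 25p = 10 ⇒ p = 2/5, and the value is (11)·(2/5) − 2 = 12/5.
For Player 2: with q = P(Left), equating R1's and R2's payoffs gives 15q − 6 = −10q + 8 ⇒ q = 14/25.

12/5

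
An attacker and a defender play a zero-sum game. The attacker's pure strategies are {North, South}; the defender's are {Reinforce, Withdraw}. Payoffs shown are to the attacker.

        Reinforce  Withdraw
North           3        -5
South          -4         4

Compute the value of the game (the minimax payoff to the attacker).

-1/2

Row minima: North → -5, South → -4; maximin = -4.
Column maxima: Reinforce → 3, Withdraw → 4; minimax = 3.
-4 ≠ 3, so there is no saddle point; optimal play is mixed.
Let the attacker play North with probability p. Expected payoff against Reinforce: 3p + (-4)(1−p) = 7p − 4; against Withdraw: (-5)p + 4(1−p) = −9p + 4.
Setting these equal: 7p − 4 = −9p + 4 ⇒ 16p = 8 ⇒ p = 1/2, and the value is (7)·(1/2) − 4 = -1/2.
For the defender: with q = P(Reinforce), equating North's and South's payoffs gives 8q − 5 = −8q + 4 ⇒ q = 9/16.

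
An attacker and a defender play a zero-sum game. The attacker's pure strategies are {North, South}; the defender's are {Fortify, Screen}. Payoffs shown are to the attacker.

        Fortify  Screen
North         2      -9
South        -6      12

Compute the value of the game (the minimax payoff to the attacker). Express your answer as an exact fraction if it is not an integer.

Row minima: North → -9, South → -6; maximin = -6.
Column maxima: Fortify → 2, Screen → 12; minimax = 2.
-6 ≠ 2, so there is no saddle point; optimal play is mixed.
Let the attacker play North with probability p. Expected payoff against Fortify: 2p + (-6)(1−p) = 8p − 6; against Screen: (-9)p + 12(1−p) = −21p + 12.
Setting these equal: 8p − 6 = −21p + 12 ⇒ 29p = 18 ⇒ p = 18/29, and the value is (8)·(18/29) − 6 = -30/29.
For the defender: with q = P(Fortify), equating North's and South's payoffs gives 11q − 9 = −18q + 12 ⇒ q = 21/29.

-30/29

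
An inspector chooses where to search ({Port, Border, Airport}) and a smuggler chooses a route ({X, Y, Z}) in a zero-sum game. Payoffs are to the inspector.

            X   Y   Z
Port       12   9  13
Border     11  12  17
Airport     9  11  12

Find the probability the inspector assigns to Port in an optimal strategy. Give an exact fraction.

1/4

Row minima: Port → 9, Border → 11, Airport → 9; maximin = 11.
Column maxima: X → 12, Y → 12, Z → 17; minimax = 12.
11 ≠ 12, so there is no saddle point; optimal play is mixed.
Airport is strictly dominated by Border, so the inspector never plays it.
Z is strictly dominated by X (it gives the inspector strictly more in every row), so the smuggler never plays it.
On the remaining 2×2 (Port, Border vs X, Y):
Let the inspector play Port with probability p. Expected payoff against X: 12p + 11(1−p) = p + 11; against Y: 9p + 12(1−p) = −3p + 12.
Setting these equal: p + 11 = −3p + 12 ⇒ 4p = 1 ⇒ p = 1/4, and the value is (1)·(1/4) + 11 = 45/4.
For the smuggler: with q = P(X), equating Port's and Border's payoffs gives 3q + 9 = −q + 12 ⇒ q = 3/4.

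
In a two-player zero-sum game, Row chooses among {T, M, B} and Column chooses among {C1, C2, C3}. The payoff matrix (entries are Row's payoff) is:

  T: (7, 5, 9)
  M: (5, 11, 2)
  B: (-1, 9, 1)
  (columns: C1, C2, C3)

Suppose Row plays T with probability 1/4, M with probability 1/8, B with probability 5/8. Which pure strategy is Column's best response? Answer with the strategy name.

C1

If Column plays C1, Row's expected payoff is (1/4)·7 + (1/8)·5 + (5/8)·(-1) = 7/4.
If Column plays C2, Row's expected payoff is (1/4)·5 + (1/8)·11 + (5/8)·9 = 33/4.
If Column plays C3, Row's expected payoff is (1/4)·9 + (1/8)·2 + (5/8)·1 = 25/8.
Column minimizes Row's payoff; the smallest is 7/4, so the best response is C1.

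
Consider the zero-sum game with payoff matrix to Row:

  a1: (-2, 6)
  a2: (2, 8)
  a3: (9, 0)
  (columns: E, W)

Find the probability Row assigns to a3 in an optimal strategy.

2/5

Row minima: a1 → -2, a2 → 2, a3 → 0; maximin = 2.
Column maxima: E → 9, W → 8; minimax = 8.
2 ≠ 8, so there is no saddle point; optimal play is mixed.
a1 is strictly dominated by a2, so Row never plays it.
On the remaining 2×2 (a2, a3 vs E, W):
Let Row play a2 with probability p. Expected payoff against E: 2p + 9(1−p) = −7p + 9; against W: 8p + 0(1−p) = 8p.
Setting these equal: −7p + 9 = 8p ⇒ −15p = -9 ⇒ p = 3/5, and the value is (-7)·(3/5) + 9 = 24/5.
For Column: with q = P(E), equating a2's and a3's payoffs gives −6q + 8 = 9q ⇒ q = 8/15.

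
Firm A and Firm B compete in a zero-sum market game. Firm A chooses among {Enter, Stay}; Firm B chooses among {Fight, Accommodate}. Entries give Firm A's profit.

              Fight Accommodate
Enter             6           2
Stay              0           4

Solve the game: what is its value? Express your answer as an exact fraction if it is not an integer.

3

Row minima: Enter → 2, Stay → 0; maximin = 2.
Column maxima: Fight → 6, Accommodate → 4; minimax = 4.
2 ≠ 4, so there is no saddle point; optimal play is mixed.
Let Firm A play Enter with probability p. Expected payoff against Fight: 6p + 0(1−p) = 6p; against Accommodate: 2p + 4(1−p) = −2p + 4.
Setting these equal: 6p = −2p + 4 ⇒ 8p = 4 ⇒ p = 1/2, and the value is (6)·(1/2) = 3.
For Firm B: with q = P(Fight), equating Enter's and Stay's payoffs gives 4q + 2 = −4q + 4 ⇒ q = 1/4.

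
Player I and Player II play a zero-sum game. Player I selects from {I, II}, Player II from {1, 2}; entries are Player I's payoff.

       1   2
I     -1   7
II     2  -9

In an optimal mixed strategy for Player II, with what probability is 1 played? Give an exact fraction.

16/19

Row minima: I → -1, II → -9; maximin = -1.
Column maxima: 1 → 2, 2 → 7; minimax = 2.
-1 ≠ 2, so there is no saddle point; optimal play is mixed.
Let Player I play I with probability p. Expected payoff against 1: (-1)p + 2(1−p) = −3p + 2; against 2: 7p + (-9)(1−p) = 16p − 9.
Setting these equal: −3p + 2 = 16p − 9 ⇒ −19p = -11 ⇒ p = 11/19, and the value is (-3)·(11/19) + 2 = 5/19.
For Player II: with q = P(1), equating I's and II's payoffs gives −8q + 7 = 11q − 9 ⇒ q = 16/19.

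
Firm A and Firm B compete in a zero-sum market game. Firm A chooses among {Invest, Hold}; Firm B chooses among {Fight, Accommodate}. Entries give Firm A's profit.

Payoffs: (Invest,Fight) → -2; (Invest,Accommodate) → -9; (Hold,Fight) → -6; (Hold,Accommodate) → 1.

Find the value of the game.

-4

Row minima: Invest → -9, Hold → -6; maximin = -6.
Column maxima: Fight → -2, Accommodate → 1; minimax = -2.
-6 ≠ -2, so there is no saddle point; optimal play is mixed.
Let Firm A play Invest with probability p. Expected payoff against Fight: (-2)p + (-6)(1−p) = 4p − 6; against Accommodate: (-9)p + 1(1−p) = −10p + 1.
Setting these equal: 4p − 6 = −10p + 1 ⇒ 14p = 7 ⇒ p = 1/2, and the value is (4)·(1/2) − 6 = -4.
For Firm B: with q = P(Fight), equating Invest's and Hold's payoffs gives 7q − 9 = −7q + 1 ⇒ q = 5/7.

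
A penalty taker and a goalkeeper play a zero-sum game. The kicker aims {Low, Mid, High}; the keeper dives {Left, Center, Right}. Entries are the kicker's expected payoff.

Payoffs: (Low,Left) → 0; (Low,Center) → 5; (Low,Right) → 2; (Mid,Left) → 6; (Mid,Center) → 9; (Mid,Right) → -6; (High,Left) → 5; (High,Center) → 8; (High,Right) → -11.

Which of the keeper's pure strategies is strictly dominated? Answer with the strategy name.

Left holds the kicker's payoff strictly below Center in every row: 0 < 5, 6 < 9, 5 < 8.
So Center is strictly dominated for the keeper.

Center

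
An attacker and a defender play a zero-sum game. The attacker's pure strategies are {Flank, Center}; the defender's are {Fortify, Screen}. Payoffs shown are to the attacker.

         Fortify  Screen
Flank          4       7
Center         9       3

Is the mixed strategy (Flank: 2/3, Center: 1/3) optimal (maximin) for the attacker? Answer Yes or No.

Yes

Against Fortify this mix gives (2/3)·4 + (1/3)·9 = 17/3.
Against Screen this mix gives (2/3)·7 + (1/3)·3 = 17/3.
All of the defender's active replies (Fortify, Screen) yield 17/3, and no column does worse for the attacker. The mix makes the defender indifferent and guarantees 17/3, so it is optimal.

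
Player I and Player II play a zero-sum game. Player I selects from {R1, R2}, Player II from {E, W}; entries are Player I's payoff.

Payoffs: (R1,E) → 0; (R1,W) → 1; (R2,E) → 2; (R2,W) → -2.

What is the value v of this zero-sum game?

2/5

Row minima: R1 → 0, R2 → -2; maximin = 0.
Column maxima: E → 2, W → 1; minimax = 1.
0 ≠ 1, so there is no saddle point; optimal play is mixed.
Let Player I play R1 with probability p. Expected payoff against E: 0p + 2(1−p) = −2p + 2; against W: 1p + (-2)(1−p) = 3p − 2.
Setting these equal: −2p + 2 = 3p − 2 ⇒ −5p = -4 ⇒ p = 4/5, and the value is (-2)·(4/5) + 2 = 2/5.
For Player II: with q = P(E), equating R1's and R2's payoffs gives −q + 1 = 4q − 2 ⇒ q = 3/5.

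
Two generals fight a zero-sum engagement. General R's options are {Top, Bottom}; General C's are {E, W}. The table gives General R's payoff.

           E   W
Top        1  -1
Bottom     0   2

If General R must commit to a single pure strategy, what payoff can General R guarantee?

0

Row minima: Top → -1, Bottom → 0.
The best of these is 0.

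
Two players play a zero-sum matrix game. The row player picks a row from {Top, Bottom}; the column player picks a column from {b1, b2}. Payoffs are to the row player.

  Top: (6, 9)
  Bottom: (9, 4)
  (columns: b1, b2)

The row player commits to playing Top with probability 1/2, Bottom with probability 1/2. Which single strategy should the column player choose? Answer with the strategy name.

b2

If the column player plays b1, the row player's expected payoff is (1/2)·6 + (1/2)·9 = 15/2.
If the column player plays b2, the row player's expected payoff is (1/2)·9 + (1/2)·4 = 13/2.
The column player minimizes the row player's payoff; the smallest is 13/2, so the best response is b2.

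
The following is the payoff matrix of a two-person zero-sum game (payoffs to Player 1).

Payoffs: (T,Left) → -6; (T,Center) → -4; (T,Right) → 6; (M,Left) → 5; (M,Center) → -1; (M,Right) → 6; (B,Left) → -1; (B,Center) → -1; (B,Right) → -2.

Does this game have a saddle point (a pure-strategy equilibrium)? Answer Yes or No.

Yes

Row minima: T → -6, M → -1, B → -2; maximin = -1.
Column maxima: Left → 5, Center → -1, Right → 6; minimax = -1.
maximin = minimax = -1, so a saddle point exists.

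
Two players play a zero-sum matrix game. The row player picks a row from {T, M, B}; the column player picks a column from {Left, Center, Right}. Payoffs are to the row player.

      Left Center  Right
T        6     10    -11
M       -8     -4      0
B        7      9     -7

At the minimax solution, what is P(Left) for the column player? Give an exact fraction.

Row minima: T → -11, M → -8, B → -7; maximin = -7.
Column maxima: Left → 7, Center → 10, Right → 0; minimax = 0.
-7 ≠ 0, so there is no saddle point; optimal play is mixed.
Center is strictly dominated by Left (it gives the row player strictly more in every row), so the column player never plays it.
With Center eliminated, T is strictly dominated by B (B gives the row player strictly more in every remaining column), so the row player never plays it.
On the remaining 2×2 (M, B vs Left, Right):
Let the row player play M with probability p. Expected payoff against Left: (-8)p + 7(1−p) = −15p + 7; against Right: 0p + (-7)(1−p) = 7p − 7.
Setting these equal: −15p + 7 = 7p − 7 ⇒ −22p = -14 ⇒ p = 7/11, and the value is (-15)·(7/11) + 7 = -28/11.
For the column player: with q = P(Left), equating M's and B's payoffs gives −8q = 14q − 7 ⇒ q = 7/22.

7/22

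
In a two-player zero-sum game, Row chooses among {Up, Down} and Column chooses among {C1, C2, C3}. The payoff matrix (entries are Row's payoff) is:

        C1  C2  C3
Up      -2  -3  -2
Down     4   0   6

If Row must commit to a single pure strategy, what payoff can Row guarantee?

0

Row minima: Up → -3, Down → 0.
The best of these is 0.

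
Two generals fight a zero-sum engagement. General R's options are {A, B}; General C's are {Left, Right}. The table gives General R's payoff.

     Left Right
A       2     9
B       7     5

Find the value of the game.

53/9

Row minima: A → 2, B → 5; maximin = 5.
Column maxima: Left → 7, Right → 9; minimax = 7.
5 ≠ 7, so there is no saddle point; optimal play is mixed.
Let General R play A with probability p. Expected payoff against Left: 2p + 7(1−p) = −5p + 7; against Right: 9p + 5(1−p) = 4p + 5.
Setting these equal: −5p + 7 = 4p + 5 ⇒ −9p = -2 ⇒ p = 2/9, and the value is (-5)·(2/9) + 7 = 53/9.
For General C: with q = P(Left), equating A's and B's payoffs gives −7q + 9 = 2q + 5 ⇒ q = 4/9.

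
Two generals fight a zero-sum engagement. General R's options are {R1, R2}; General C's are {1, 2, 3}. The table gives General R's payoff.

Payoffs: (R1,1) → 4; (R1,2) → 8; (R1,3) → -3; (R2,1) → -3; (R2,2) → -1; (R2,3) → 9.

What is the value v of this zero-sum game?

27/19

Row minima: R1 → -3, R2 → -3; maximin = -3.
Column maxima: 1 → 4, 2 → 8, 3 → 9; minimax = 4.
-3 ≠ 4, so there is no saddle point; optimal play is mixed.
2 is strictly dominated by 1 (it gives General R strictly more in every row), so General C never plays it.
On the remaining 2×2 (R1, R2 vs 1, 3):
Let General R play R1 with probability p. Expected payoff against 1: 4p + (-3)(1−p) = 7p − 3; against 3: (-3)p + 9(1−p) = −12p + 9.
Setting these equal: 7p − 3 = −12p + 9 ⇒ 19p = 12 ⇒ p = 12/19, and the value is (7)·(12/19) − 3 = 27/19.
For General C: with q = P(1), equating R1's and R2's payoffs gives 7q − 3 = −12q + 9 ⇒ q = 12/19.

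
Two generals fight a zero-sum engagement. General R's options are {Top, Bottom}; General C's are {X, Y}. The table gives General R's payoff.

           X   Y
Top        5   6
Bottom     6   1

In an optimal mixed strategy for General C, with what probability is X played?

5/6

Row minima: Top → 5, Bottom → 1; maximin = 5.
Column maxima: X → 6, Y → 6; minimax = 6.
5 ≠ 6, so there is no saddle point; optimal play is mixed.
Let General R play Top with probability p. Expected payoff against X: 5p + 6(1−p) = −p + 6; against Y: 6p + 1(1−p) = 5p + 1.
Setting these equal: −p + 6 = 5p + 1 ⇒ −6p = -5 ⇒ p = 5/6, and the value is (-1)·(5/6) + 6 = 31/6.
For General C: with q = P(X), equating Top's and Bottom's payoffs gives −q + 6 = 5q + 1 ⇒ q = 5/6.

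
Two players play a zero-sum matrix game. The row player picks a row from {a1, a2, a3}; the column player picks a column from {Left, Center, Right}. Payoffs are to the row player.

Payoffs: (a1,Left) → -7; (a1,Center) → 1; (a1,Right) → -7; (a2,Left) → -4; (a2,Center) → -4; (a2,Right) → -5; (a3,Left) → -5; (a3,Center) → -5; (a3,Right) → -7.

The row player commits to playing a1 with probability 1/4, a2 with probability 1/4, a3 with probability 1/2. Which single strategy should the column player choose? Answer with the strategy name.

If the column player plays Left, the row player's expected payoff is (1/4)·(-7) + (1/4)·(-4) + (1/2)·(-5) = -21/4.
If the column player plays Center, the row player's expected payoff is (1/4)·1 + (1/4)·(-4) + (1/2)·(-5) = -13/4.
If the column player plays Right, the row player's expected payoff is (1/4)·(-7) + (1/4)·(-5) + (1/2)·(-7) = -13/2.
The column player minimizes the row player's payoff; the smallest is -13/2, so the best response is Right.

Right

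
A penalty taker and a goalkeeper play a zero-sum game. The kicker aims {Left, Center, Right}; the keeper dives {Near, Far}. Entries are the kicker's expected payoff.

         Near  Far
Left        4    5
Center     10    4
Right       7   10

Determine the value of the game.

8

Row minima: Left → 4, Center → 4, Right → 7; maximin = 7.
Column maxima: Near → 10, Far → 10; minimax = 10.
7 ≠ 10, so there is no saddle point; optimal play is mixed.
Left is strictly dominated by Right, so the kicker never plays it.
On the remaining 2×2 (Center, Right vs Near, Far):
Let the kicker play Center with probability p. Expected payoff against Near: 10p + 7(1−p) = 3p + 7; against Far: 4p + 10(1−p) = −6p + 10.
Setting these equal: 3p + 7 = −6p + 10 ⇒ 9p = 3 ⇒ p = 1/3, and the value is (3)·(1/3) + 7 = 8.
For the keeper: with q = P(Near), equating Center's and Right's payoffs gives 6q + 4 = −3q + 10 ⇒ q = 2/3.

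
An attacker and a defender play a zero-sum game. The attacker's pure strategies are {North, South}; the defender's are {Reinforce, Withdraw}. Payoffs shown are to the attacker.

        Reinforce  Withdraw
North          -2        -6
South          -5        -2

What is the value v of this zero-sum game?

-26/7

Row minima: North → -6, South → -5; maximin = -5.
Column maxima: Reinforce → -2, Withdraw → -2; minimax = -2.
-5 ≠ -2, so there is no saddle point; optimal play is mixed.
Let the attacker play North with probability p. Expected payoff against Reinforce: (-2)p + (-5)(1−p) = 3p − 5; against Withdraw: (-6)p + (-2)(1−p) = −4p − 2.
Setting these equal: 3p − 5 = −4p − 2 ⇒ 7p = 3 ⇒ p = 3/7, and the value is (3)·(3/7) − 5 = -26/7.
For the defender: with q = P(Reinforce), equating North's and South's payoffs gives 4q − 6 = −3q − 2 ⇒ q = 4/7.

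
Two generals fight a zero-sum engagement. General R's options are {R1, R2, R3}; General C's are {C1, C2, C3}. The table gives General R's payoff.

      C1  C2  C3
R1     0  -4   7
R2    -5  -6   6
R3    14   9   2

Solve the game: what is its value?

71/18

Row minima: R1 → -4, R2 → -6, R3 → 2; maximin = 2.
Column maxima: C1 → 14, C2 → 9, C3 → 7; minimax = 7.
2 ≠ 7, so there is no saddle point; optimal play is mixed.
R2 is strictly dominated by R1, so General R never plays it.
C1 is strictly dominated by C2 (it gives General R strictly more in every row), so General C never plays it.
On the remaining 2×2 (R1, R3 vs C2, C3):
Let General R play R1 with probability p. Expected payoff against C2: (-4)p + 9(1−p) = −13p + 9; against C3: 7p + 2(1−p) = 5p + 2.
Setting these equal: −13p + 9 = 5p + 2 ⇒ −18p = -7 ⇒ p = 7/18, and the value is (-13)·(7/18) + 9 = 71/18.
For General C: with q = P(C2), equating R1's and R3's payoffs gives −11q + 7 = 7q + 2 ⇒ q = 5/18.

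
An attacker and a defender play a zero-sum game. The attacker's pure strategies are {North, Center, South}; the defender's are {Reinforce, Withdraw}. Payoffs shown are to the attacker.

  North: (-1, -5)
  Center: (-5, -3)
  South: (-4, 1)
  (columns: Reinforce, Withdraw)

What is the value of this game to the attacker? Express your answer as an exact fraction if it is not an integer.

-7/3

Row minima: North → -5, Center → -5, South → -4; maximin = -4.
Column maxima: Reinforce → -1, Withdraw → 1; minimax = -1.
-4 ≠ -1, so there is no saddle point; optimal play is mixed.
Center is strictly dominated by South, so the attacker never plays it.
On the remaining 2×2 (North, South vs Reinforce, Withdraw):
Let the attacker play North with probability p. Expected payoff against Reinforce: (-1)p + (-4)(1−p) = 3p − 4; against Withdraw: (-5)p + 1(1−p) = −6p + 1.
Setting these equal: 3p − 4 = −6p + 1 ⇒ 9p = 5 ⇒ p = 5/9, and the value is (3)·(5/9) − 4 = -7/3.
For the defender: with q = P(Reinforce), equating North's and South's payoffs gives 4q − 5 = −5q + 1 ⇒ q = 2/3.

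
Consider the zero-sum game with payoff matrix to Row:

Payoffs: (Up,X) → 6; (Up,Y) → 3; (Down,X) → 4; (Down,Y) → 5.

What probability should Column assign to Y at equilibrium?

Row minima: Up → 3, Down → 4; maximin = 4.
Column maxima: X → 6, Y → 5; minimax = 5.
4 ≠ 5, so there is no saddle point; optimal play is mixed.
Let Row play Up with probability p. Expected payoff against X: 6p + 4(1−p) = 2p + 4; against Y: 3p + 5(1−p) = −2p + 5.
Setting these equal: 2p + 4 = −2p + 5 ⇒ 4p = 1 ⇒ p = 1/4, and the value is (2)·(1/4) + 4 = 9/2.
For Column: with q = P(X), equating Up's and Down's payoffs gives 3q + 3 = −q + 5 ⇒ q = 1/2.

1/2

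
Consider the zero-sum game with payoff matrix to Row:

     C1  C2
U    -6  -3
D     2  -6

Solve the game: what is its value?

Row minima: U → -6, D → -6; maximin = -6.
Column maxima: C1 → 2, C2 → -3; minimax = -3.
-6 ≠ -3, so there is no saddle point; optimal play is mixed.
Let Row play U with probability p. Expected payoff against C1: (-6)p + 2(1−p) = −8p + 2; against C2: (-3)p + (-6)(1−p) = 3p − 6.
Setting these equal: −8p + 2 = 3p − 6 ⇒ −11p = -8 ⇒ p = 8/11, and the value is (-8)·(8/11) + 2 = -42/11.
For Column: with q = P(C1), equating U's and D's payoffs gives −3q − 3 = 8q − 6 ⇒ q = 3/11.

-42/11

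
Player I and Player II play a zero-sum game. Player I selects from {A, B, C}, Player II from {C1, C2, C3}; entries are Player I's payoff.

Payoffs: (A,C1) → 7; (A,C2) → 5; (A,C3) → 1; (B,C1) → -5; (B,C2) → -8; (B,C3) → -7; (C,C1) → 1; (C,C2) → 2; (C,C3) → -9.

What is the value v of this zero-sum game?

1

Row minima: A → 1, B → -8, C → -9; maximin = 1.
Column maxima: C1 → 7, C2 → 5, C3 → 1; minimax = 1.
Since maximin = minimax = 1, there is a saddle point and the value is 1.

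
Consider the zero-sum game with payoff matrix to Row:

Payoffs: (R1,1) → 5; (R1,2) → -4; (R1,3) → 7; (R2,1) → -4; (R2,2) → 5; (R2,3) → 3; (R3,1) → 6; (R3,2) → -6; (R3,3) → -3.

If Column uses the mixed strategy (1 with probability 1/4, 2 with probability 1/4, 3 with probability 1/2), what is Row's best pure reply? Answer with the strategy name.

R1

Expected payoff of R1: (1/4)·5 + (1/4)·(-4) + (1/2)·7 = 15/4.
Expected payoff of R2: (1/4)·(-4) + (1/4)·5 + (1/2)·3 = 7/4.
Expected payoff of R3: (1/4)·6 + (1/4)·(-6) + (1/2)·(-3) = -3/2.
The largest is 15/4, so Row's best response is R1.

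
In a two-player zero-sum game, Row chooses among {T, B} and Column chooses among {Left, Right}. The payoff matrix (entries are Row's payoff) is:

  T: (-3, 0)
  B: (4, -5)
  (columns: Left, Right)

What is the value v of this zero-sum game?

Row minima: T → -3, B → -5; maximin = -3.
Column maxima: Left → 4, Right → 0; minimax = 0.
-3 ≠ 0, so there is no saddle point; optimal play is mixed.
Let Row play T with probability p. Expected payoff against Left: (-3)p + 4(1−p) = −7p + 4; against Right: 0p + (-5)(1−p) = 5p − 5.
Setting these equal: −7p + 4 = 5p − 5 ⇒ −12p = -9 ⇒ p = 3/4, and the value is (-7)·(3/4) + 4 = -5/4.
For Column: with q = P(Left), equating T's and B's payoffs gives −3q = 9q − 5 ⇒ q = 5/12.

-5/4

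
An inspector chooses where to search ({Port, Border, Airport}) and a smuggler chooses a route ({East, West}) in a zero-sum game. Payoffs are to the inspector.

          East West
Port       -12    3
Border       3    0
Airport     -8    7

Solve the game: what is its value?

Row minima: Port → -12, Border → 0, Airport → -8; maximin = 0.
Column maxima: East → 3, West → 7; minimax = 3.
0 ≠ 3, so there is no saddle point; optimal play is mixed.
Port is strictly dominated by Airport, so the inspector never plays it.
On the remaining 2×2 (Border, Airport vs East, West):
Let the inspector play Border with probability p. Expected payoff against East: 3p + (-8)(1−p) = 11p − 8; against West: 0p + 7(1−p) = −7p + 7.
Setting these equal: 11p − 8 = −7p + 7 ⇒ 18p = 15 ⇒ p = 5/6, and the value is (11)·(5/6) − 8 = 7/6.
For the smuggler: with q = P(East), equating Border's and Airport's payoffs gives 3q = −15q + 7 ⇒ q = 7/18.

7/6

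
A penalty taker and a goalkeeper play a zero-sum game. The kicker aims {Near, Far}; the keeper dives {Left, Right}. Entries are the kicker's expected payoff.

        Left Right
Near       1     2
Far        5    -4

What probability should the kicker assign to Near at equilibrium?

9/10

Row minima: Near → 1, Far → -4; maximin = 1.
Column maxima: Left → 5, Right → 2; minimax = 2.
1 ≠ 2, so there is no saddle point; optimal play is mixed.
Let the kicker play Near with probability p. Expected payoff against Left: 1p + 5(1−p) = −4p + 5; against Right: 2p + (-4)(1−p) = 6p − 4.
Setting these equal: −4p + 5 = 6p − 4 ⇒ −10p = -9 ⇒ p = 9/10, and the value is (-4)·(9/10) + 5 = 7/5.
For the keeper: with q = P(Left), equating Near's and Far's payoffs gives −q + 2 = 9q − 4 ⇒ q = 3/5.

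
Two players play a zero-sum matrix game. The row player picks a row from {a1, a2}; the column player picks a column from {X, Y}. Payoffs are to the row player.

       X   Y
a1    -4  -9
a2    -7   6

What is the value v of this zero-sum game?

-29/6

Row minima: a1 → -9, a2 → -7; maximin = -7.
Column maxima: X → -4, Y → 6; minimax = -4.
-7 ≠ -4, so there is no saddle point; optimal play is mixed.
Let the row player play a1 with probability p. Expected payoff against X: (-4)p + (-7)(1−p) = 3p − 7; against Y: (-9)p + 6(1−p) = −15p + 6.
Setting these equal: 3p − 7 = −15p + 6 ⇒ 18p = 13 ⇒ p = 13/18, and the value is (3)·(13/18) − 7 = -29/6.
For the column player: with q = P(X), equating a1's and a2's payoffs gives 5q − 9 = −13q + 6 ⇒ q = 5/6.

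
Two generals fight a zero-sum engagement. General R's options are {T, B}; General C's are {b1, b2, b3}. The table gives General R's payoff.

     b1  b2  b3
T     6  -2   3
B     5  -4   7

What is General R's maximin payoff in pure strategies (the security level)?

Row minima: T → -2, B → -4.
The best of these is -2.

-2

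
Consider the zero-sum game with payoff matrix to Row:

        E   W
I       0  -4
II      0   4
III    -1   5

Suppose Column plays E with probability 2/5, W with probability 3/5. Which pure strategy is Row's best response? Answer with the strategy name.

Expected payoff of I: (2/5)·0 + (3/5)·(-4) = -12/5.
Expected payoff of II: (2/5)·0 + (3/5)·4 = 12/5.
Expected payoff of III: (2/5)·(-1) + (3/5)·5 = 13/5.
The largest is 13/5, so Row's best response is III.

III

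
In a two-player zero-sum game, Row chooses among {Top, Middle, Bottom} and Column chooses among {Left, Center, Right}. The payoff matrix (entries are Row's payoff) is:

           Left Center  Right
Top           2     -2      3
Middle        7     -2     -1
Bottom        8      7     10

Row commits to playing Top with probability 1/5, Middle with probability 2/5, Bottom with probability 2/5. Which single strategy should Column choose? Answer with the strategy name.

Center

If Column plays Left, Row's expected payoff is (1/5)·2 + (2/5)·7 + (2/5)·8 = 32/5.
If Column plays Center, Row's expected payoff is (1/5)·(-2) + (2/5)·(-2) + (2/5)·7 = 8/5.
If Column plays Right, Row's expected payoff is (1/5)·3 + (2/5)·(-1) + (2/5)·10 = 21/5.
Column minimizes Row's payoff; the smallest is 8/5, so the best response is Center.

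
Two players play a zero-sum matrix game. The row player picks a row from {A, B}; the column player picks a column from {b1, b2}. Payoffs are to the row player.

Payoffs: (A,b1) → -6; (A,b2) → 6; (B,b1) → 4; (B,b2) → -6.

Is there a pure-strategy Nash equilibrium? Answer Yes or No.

Row minima: A → -6, B → -6; maximin = -6.
Column maxima: b1 → 4, b2 → 6; minimax = 4.
-6 ≠ 4, so no pure-strategy equilibrium exists.

No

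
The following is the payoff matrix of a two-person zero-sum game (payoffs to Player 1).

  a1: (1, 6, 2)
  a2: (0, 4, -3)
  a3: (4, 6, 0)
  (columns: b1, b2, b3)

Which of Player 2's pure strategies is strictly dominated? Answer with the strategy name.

b2

b1 holds Player 1's payoff strictly below b2 in every row: 1 < 6, 0 < 4, 4 < 6.
So b2 is strictly dominated for Player 2.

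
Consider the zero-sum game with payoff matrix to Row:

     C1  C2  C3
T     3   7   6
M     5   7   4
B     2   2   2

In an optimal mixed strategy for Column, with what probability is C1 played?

Row minima: T → 3, M → 4, B → 2; maximin = 4.
Column maxima: C1 → 5, C2 → 7, C3 → 6; minimax = 5.
4 ≠ 5, so there is no saddle point; optimal play is mixed.
B is strictly dominated by T, so Row never plays it.
With B eliminated, C2 is strictly dominated by C1 (it gives Row strictly more in every remaining row), so Column never plays it.
On the remaining 2×2 (T, M vs C1, C3):
Let Row play T with probability p. Expected payoff against C1: 3p + 5(1−p) = −2p + 5; against C3: 6p + 4(1−p) = 2p + 4.
Setting these equal: −2p + 5 = 2p + 4 ⇒ −4p = -1 ⇒ p = 1/4, and the value is (-2)·(1/4) + 5 = 9/2.
For Column: with q = P(C1), equating T's and M's payoffs gives −3q + 6 = q + 4 ⇒ q = 1/2.

1/2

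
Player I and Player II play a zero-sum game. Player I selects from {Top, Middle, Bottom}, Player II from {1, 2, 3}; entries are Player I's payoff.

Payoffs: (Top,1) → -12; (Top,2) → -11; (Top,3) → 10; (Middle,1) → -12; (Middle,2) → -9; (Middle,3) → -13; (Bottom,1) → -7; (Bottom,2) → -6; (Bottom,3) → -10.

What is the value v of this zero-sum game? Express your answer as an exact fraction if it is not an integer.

-38/5

Row minima: Top → -12, Middle → -13, Bottom → -10; maximin = -10.
Column maxima: 1 → -7, 2 → -6, 3 → 10; minimax = -7.
-10 ≠ -7, so there is no saddle point; optimal play is mixed.
Middle is strictly dominated by Bottom, so Player I never plays it.
2 is strictly dominated by 1 (it gives Player I strictly more in every row), so Player II never plays it.
On the remaining 2×2 (Top, Bottom vs 1, 3):
Let Player I play Top with probability p. Expected payoff against 1: (-12)p + (-7)(1−p) = −5p − 7; against 3: 10p + (-10)(1−p) = 20p − 10.
Setting these equal: −5p − 7 = 20p − 10 ⇒ −25p = -3 ⇒ p = 3/25, and the value is (-5)·(3/25) − 7 = -38/5.
For Player II: with q = P(1), equating Top's and Bottom's payoffs gives −22q + 10 = 3q − 10 ⇒ q = 4/5.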